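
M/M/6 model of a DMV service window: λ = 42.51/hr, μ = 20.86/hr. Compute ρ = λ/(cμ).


ρ = λ/(cμ) = 42.51/(6·20.86) = 42.51/125.16 = 0.3396

Final: 0.3396


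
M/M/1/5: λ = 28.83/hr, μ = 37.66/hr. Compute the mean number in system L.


ρ = 28.83/37.66 = 0.7655
L = ρ[1 − (K+1)ρ^K + Kρ^(K+1)] / [(1−ρ)(1−ρ^(K+1))]
Numerator: 0.7655·(1 − 6·0.262919 + 5·0.201273) = 0.328302
Denominator: (0.2345)·(0.798727) = 0.187274
L = 0.328302/0.187274 = 1.7531

Final: 1.7531


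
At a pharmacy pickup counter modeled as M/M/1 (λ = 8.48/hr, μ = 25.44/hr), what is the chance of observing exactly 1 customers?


ρ = 8.48/25.44 = 0.3333
P_n = (1−ρ)·ρ^n = (1 − 0.3333)·0.3333^1 = 0.6667·0.333333 = 0.222222

Final: 0.222222


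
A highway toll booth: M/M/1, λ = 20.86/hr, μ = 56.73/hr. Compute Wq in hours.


ρ = 20.86/56.73 = 0.3677
Wq = ρ/(μ−λ) = 0.3677/(56.73 − 20.86) = 0.3677/35.87 = 0.01025 hr

Final: 0.01025 hr


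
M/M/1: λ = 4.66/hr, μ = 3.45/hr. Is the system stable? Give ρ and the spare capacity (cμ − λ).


Total capacity cμ = 1·3.45 = 3.45/hr
ρ = λ/(cμ) = 4.66/3.45 = 1.3507
Stable ⇔ ρ < 1: NO
Spare capacity = cμ − λ = 3.45 − 4.66 = -1.21/hr

Final: ρ = 1.3507; unstable; margin = -1.21/hr


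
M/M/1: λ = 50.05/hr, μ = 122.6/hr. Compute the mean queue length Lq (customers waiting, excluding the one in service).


ρ = 50.05/122.6 = 0.4082
Lq = ρ²/(1−ρ) = 0.1667/0.5918 = 0.2816

Final: 0.2816


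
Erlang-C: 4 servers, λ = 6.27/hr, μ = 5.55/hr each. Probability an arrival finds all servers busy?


a = λ/μ = 1.1297; ρ = a/4 = 0.2824
P₀ = 0.322293 (from M/M/c formula)
C(c,a) = [a^c/(c!(1−ρ))]·P₀ = [1.62891/(24·0.7176)]·0.322293
= 0.09459·0.322293 = 0.030484

Final: 0.030484


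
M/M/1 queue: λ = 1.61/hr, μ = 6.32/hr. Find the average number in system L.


ρ = λ/μ = 1.61/6.32 = 0.2547
L = ρ/(1−ρ) = 0.2547/(1 − 0.2547) = 0.2547/0.7453 = 0.3418

Final: 0.3418


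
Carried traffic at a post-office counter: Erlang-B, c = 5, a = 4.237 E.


B(5,4.237) = 0.220109 (Erlang-B)
Carried load = a(1 − B) = 4.237·(1 − 0.220109) = 4.237·0.779891 = 3.3044 E

Final: 3.3044 Erlangs


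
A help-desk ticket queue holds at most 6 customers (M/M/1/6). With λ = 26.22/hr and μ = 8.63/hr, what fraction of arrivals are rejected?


ρ = λ/μ = 26.22/8.63 = 3.0382
P_K = (1−ρ)ρ^K/(1−ρ^(K+1)) = (-2.0382·786.559082)/(1 − 2389.754244)
= -1603.195162/-2388.754244 = 0.671143

Final: 0.671143


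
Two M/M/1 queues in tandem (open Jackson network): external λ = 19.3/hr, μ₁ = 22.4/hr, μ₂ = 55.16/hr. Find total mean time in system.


Each node sees arrival rate λ = 19.3/hr (tandem ⇒ throughput preserved).
W₁ = 1/(μ₁−λ) = 1/(22.4−19.3) = 0.32258 hr
W₂ = 1/(μ₂−λ) = 1/(55.16−19.3) = 0.02789 hr
W_total = W₁ + W₂ = 0.32258 + 0.02789 = 0.35047 hr

Final: 0.35047 hr


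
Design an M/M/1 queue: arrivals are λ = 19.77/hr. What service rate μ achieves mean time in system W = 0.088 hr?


W = 1/(μ−λ) ⇒ μ − λ = 1/W = 1/0.088 = 11.3636
μ = λ + 1/W = 19.77 + 11.3636 = 31.1336 per hr

Final: 31.1336 /hr


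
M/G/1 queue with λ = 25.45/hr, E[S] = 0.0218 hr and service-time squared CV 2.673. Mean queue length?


ρ = λ·E[S] = 25.45·0.0218 = 0.5548
Lq = ρ²(1+C_s²)/(2(1−ρ)) = 0.3078·(1+2.673)/(2·0.4452)
= 0.3078·3.6730/0.8904 = 1.26980

Final: 1.26980


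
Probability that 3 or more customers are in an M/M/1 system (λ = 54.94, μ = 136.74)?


ρ = 54.94/136.74 = 0.4018
P(N ≥ n) = ρ^n = 0.4018^3 = 0.064860

Final: 0.064860


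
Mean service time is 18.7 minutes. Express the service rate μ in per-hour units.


μ = 1/(service time) in consistent units.
1 hour = 60 min, so μ = 60/18.7 = 3.2086 per hour

Final: 3.2086 /hr


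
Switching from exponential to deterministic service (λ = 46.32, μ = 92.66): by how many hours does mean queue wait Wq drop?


ρ = 46.32/92.66 = 0.4999
Wq(M/M/1) = ρ/(μ−λ) = 0.4999/46.34 = 0.01079 hr
Wq(M/D/1) = ρ/(2(μ−λ)) = 0.005394 hr
Savings = 0.01079 − 0.005394 = 0.005394 hr

Final: 0.005394 hr


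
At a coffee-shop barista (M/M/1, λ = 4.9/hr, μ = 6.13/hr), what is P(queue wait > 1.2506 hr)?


ρ = 4.9/6.13 = 0.7993
P(Wq > t) = ρ·e^{−(μ−λ)t} = 0.7993·e^{−1.5382}
= 0.7993·0.214759 = 0.171667

Final: 0.171667


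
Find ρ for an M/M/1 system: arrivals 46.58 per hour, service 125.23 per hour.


ρ = λ/μ = 46.58/125.23 = 0.3720

Final: 0.3720


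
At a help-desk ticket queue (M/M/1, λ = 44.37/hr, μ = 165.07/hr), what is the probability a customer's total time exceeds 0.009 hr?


W ~ Exponential(μ−λ) for M/M/1.
μ − λ = 165.07 − 44.37 = 120.7000
P(W > t) = e^{−(μ−λ)t} = e^{−1.0863} = 0.337463

Final: 0.337463


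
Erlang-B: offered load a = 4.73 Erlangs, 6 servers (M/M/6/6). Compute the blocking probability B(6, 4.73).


B(c,a) = (a^c/c!) / Σ_{k=0}^{c} a^k/k!
a^6/6! = 15.553723
Σ terms (k=0..6): 1.00000 + 4.73000 + 11.18645 + 17.63730 + 20.85611 + 19.72988 + 15.55372 = 90.693467
B = 15.553723/90.693467 = 0.171498

Final: 0.171498


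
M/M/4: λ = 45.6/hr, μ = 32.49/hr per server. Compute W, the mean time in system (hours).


a = 1.4035; ρ = 0.3509; P₀ = 0.244005
Lq = P₀·a^c·ρ/(c!(1−ρ)²) = 0.03285
Wq = Lq/λ = 0.03285/45.6 = 0.0007204 hr
W = Wq + 1/μ = 0.0007204 + 0.03078 = 0.03150 hr

Final: 0.03150 hr


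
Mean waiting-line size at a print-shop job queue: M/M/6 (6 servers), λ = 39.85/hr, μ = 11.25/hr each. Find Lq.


a = λ/μ = 3.5422; ρ = a/6 = 0.5904
P₀ = 0.027679
Lq = P₀·a^c·ρ / (c!·(1−ρ)²) = 0.027679·1975.39896·0.5904/(720·0.16780)
= 0.26719

Final: 0.26719


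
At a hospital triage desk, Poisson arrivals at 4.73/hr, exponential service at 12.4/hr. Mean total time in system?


W = 1/(μ−λ) = 1/(12.4 − 4.73) = 1/7.67 = 0.1304 hr

Final: 0.1304 hr


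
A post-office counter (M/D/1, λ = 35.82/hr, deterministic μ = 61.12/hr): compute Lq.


ρ = 35.82/61.12 = 0.5861
M/D/1: Lq = ρ²/(2(1−ρ)) = 0.3435/(2·0.4139) = 0.41488

Final: 0.41488


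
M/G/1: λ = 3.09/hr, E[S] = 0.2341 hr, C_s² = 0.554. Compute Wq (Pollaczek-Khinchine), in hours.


ρ = λ·E[S] = 3.09·0.2341 = 0.7234
E[S²] = E[S]²(1+C_s²) = 0.2341²·(1+0.554) = 0.085164
Wq = λ·E[S²]/(2(1−ρ)) = 3.09·0.085164/(2·0.2766) = 0.47564 hr

Final: 0.47564 hr


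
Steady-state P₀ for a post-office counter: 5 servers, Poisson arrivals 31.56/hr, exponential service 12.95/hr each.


a = λ/μ = 31.56/12.95 = 2.4371; ρ = a/c = 0.4874
Σ_{k=0}^{4} a^k/k! (terms k=0..4) = 1.00000 + 2.43707 + 2.96964 + 2.41241 + 1.46980 = 10.28891
Tail: a^5/(5!(1−ρ)) = 85.96786/(120·0.5126) = 1.39761
P₀ = 1/(10.28891 + 1.39761) = 1/11.68653 = 0.085569

Final: 0.085569


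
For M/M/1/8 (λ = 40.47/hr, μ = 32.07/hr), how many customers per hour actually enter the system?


ρ = 1.2619; P_K = (1−ρ)ρ^8/(1−ρ^9) = 0.236732
λ_eff = λ(1 − P_K) = 40.47·(1 − 0.236732) = 40.47·0.763268 = 30.8895 /hr

Final: 30.8895 /hr


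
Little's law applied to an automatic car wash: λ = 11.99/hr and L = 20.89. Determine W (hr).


W = L/λ = 20.89/11.99 = 1.7423 hr

Final: 1.7423 hr


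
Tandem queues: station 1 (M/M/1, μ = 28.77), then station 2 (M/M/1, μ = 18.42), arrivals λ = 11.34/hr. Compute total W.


Each node sees arrival rate λ = 11.34/hr (tandem ⇒ throughput preserved).
W₁ = 1/(μ₁−λ) = 1/(28.77−11.34) = 0.05737 hr
W₂ = 1/(μ₂−λ) = 1/(18.42−11.34) = 0.14124 hr
W_total = W₁ + W₂ = 0.05737 + 0.14124 = 0.19862 hr

Final: 0.19862 hr


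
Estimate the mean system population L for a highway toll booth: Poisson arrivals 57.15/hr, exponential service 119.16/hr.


ρ = λ/μ = 57.15/119.16 = 0.4796
L = ρ/(1−ρ) = 0.4796/(1 − 0.4796) = 0.4796/0.5204 = 0.9216

Final: 0.9216


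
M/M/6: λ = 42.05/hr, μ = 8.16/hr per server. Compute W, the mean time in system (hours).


a = 5.1532; ρ = 0.8589; P₀ = 0.003494
Lq = P₀·a^c·ρ/(c!(1−ρ)²) = 3.91853
Wq = Lq/λ = 3.91853/42.05 = 0.09319 hr
W = Wq + 1/μ = 0.09319 + 0.12255 = 0.21574 hr

Final: 0.21574 hr


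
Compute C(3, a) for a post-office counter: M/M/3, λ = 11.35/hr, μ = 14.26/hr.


a = λ/μ = 0.7959; ρ = a/3 = 0.2653
P₀ = 0.449020 (from M/M/c formula)
C(c,a) = [a^c/(c!(1−ρ))]·P₀ = [0.50423/(6·0.7347)]·0.449020
= 0.11439·0.449020 = 0.051362

Final: 0.051362


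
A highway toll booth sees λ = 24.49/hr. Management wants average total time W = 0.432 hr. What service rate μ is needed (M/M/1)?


W = 1/(μ−λ) ⇒ μ − λ = 1/W = 1/0.432 = 2.3148
μ = λ + 1/W = 24.49 + 2.3148 = 26.8048 per hr

Final: 26.8048 /hr


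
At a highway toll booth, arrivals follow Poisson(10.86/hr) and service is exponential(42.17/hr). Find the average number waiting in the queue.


ρ = 10.86/42.17 = 0.2575
Lq = ρ²/(1−ρ) = 0.06632/0.7425 = 0.08932

Final: 0.08932


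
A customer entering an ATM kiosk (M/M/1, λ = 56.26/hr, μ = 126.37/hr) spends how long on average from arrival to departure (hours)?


W = 1/(μ−λ) = 1/(126.37 − 56.26) = 1/70.11 = 0.01426 hr

Final: 0.01426 hr


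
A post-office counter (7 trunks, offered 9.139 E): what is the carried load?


B(7,9.139) = 0.368531 (Erlang-B)
Carried load = a(1 − B) = 9.139·(1 − 0.368531) = 9.139·0.631469 = 5.7710 E

Final: 5.7710 Erlangs


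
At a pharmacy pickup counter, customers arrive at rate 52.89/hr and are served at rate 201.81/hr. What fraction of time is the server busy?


ρ = λ/μ = 52.89/201.81 = 0.2621

Final: 0.2621


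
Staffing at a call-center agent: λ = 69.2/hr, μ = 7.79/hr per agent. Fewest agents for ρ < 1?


Stability requires cμ > λ ⇔ c > λ/μ.
λ/μ = 69.2/7.79 = 8.8832
Minimum integer c = ⌊8.8832⌋ + 1 = 9
Check: 9·7.79 = 70.11 > 69.2, while 8·7.79 = 62.32 ≤ 69.2

Final: 9 servers


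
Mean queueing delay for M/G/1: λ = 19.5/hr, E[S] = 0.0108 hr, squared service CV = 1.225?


ρ = λ·E[S] = 19.5·0.0108 = 0.2106
E[S²] = E[S]²(1+C_s²) = 0.0108²·(1+1.225) = 0.0002595
Wq = λ·E[S²]/(2(1−ρ)) = 19.5·0.0002595/(2·0.7894) = 0.003205 hr

Final: 0.003205 hr


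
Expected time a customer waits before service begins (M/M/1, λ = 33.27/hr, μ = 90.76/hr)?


ρ = 33.27/90.76 = 0.3666
Wq = ρ/(μ−λ) = 0.3666/(90.76 − 33.27) = 0.3666/57.49 = 0.006376 hr

Final: 0.006376 hr


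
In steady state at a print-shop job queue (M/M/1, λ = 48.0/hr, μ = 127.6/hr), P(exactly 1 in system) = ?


ρ = 48.0/127.6 = 0.3762
P_n = (1−ρ)·ρ^n = (1 − 0.3762)·0.3762^1 = 0.6238·0.376176 = 0.234668

Final: 0.234668


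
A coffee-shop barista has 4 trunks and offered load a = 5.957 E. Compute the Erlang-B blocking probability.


B(c,a) = (a^c/c!) / Σ_{k=0}^{c} a^k/k!
a^4/4! = 52.468562
Σ terms (k=0..4): 1.00000 + 5.95700 + 17.74292 + 35.23153 + 52.46856 = 112.400020
B = 52.468562/112.400020 = 0.466802

Final: 0.466802


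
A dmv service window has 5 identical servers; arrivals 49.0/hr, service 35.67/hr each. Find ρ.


ρ = λ/(cμ) = 49.0/(5·35.67) = 49.0/178.35 = 0.2747

Final: 0.2747


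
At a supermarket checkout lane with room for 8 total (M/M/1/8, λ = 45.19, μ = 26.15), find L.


ρ = 45.19/26.15 = 1.7281
L = ρ[1 − (K+1)ρ^K + Kρ^(K+1)] / [(1−ρ)(1−ρ^(K+1))]
Numerator: 1.7281·(1 − 9·79.536264 + 8·137.447180) = 664.891039
Denominator: (-0.7281)·(-136.447180) = 99.348157
L = 664.891039/99.348157 = 6.6925

Final: 6.6925


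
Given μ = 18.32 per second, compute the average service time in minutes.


Mean service time = 1/μ = 1/18.32 second = 0.05459 second
In minutes: 0.05459 × 0.0166667 = 0.0009098 min

Final: 0.0009098 min


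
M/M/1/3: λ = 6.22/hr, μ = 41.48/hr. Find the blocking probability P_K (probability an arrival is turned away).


ρ = λ/μ = 6.22/41.48 = 0.1500
P_K = (1−ρ)ρ^K/(1−ρ^(K+1)) = (0.8500·0.003372)/(1 − 0.0005056)
= 0.002866/0.999494 = 0.002868

Final: 0.002868


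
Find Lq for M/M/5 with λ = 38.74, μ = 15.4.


a = λ/μ = 2.5156; ρ = a/5 = 0.5031
P₀ = 0.078797
Lq = P₀·a^c·ρ / (c!·(1−ρ)²) = 0.078797·100.73827·0.5031/(120·0.24689)
= 0.13480

Final: 0.13480


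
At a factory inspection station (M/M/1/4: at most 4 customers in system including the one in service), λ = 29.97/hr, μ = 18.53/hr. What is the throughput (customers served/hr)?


ρ = 1.6174; P_K = (1−ρ)ρ^4/(1−ρ^5) = 0.419630
λ_eff = λ(1 − P_K) = 29.97·(1 − 0.419630) = 29.97·0.580370 = 17.3937 /hr

Final: 17.3937 /hr


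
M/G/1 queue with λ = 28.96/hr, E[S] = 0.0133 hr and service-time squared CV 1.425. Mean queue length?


ρ = λ·E[S] = 28.96·0.0133 = 0.3852
Lq = ρ²(1+C_s²)/(2(1−ρ)) = 0.1484·(1+1.425)/(2·0.6148)
= 0.1484·2.4250/1.2297 = 0.29257

Final: 0.29257


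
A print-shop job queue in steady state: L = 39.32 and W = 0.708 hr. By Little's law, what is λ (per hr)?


λ = L/W = 39.32/0.708 = 55.5367 /hr

Final: 55.5367 /hr


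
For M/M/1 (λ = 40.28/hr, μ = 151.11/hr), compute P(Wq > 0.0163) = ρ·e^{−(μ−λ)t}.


ρ = 40.28/151.11 = 0.2666
P(Wq > t) = ρ·e^{−(μ−λ)t} = 0.2666·e^{−1.8065}
= 0.2666·0.164223 = 0.043775

Final: 0.043775


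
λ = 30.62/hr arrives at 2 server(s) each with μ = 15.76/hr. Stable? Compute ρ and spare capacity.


Total capacity cμ = 2·15.76 = 31.52/hr
ρ = λ/(cμ) = 30.62/31.52 = 0.9714
Stable ⇔ ρ < 1: YES
Spare capacity = cμ − λ = 31.52 − 30.62 = 0.90/hr

Final: ρ = 0.9714; stable; margin = 0.90/hr


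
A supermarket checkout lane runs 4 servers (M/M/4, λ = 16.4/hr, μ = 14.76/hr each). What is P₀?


a = λ/μ = 16.4/14.76 = 1.1111; ρ = a/c = 0.2778
Σ_{k=0}^{3} a^k/k! (terms k=0..3) = 1.00000 + 1.11111 + 0.61728 + 0.22862 = 2.95702
Tail: a^4/(4!(1−ρ)) = 1.52416/(24·0.7222) = 0.08793
P₀ = 1/(2.95702 + 0.08793) = 1/3.04495 = 0.328413

Final: 0.328413


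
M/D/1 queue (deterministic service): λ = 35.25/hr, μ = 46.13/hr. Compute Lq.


ρ = 35.25/46.13 = 0.7641
M/D/1: Lq = ρ²/(2(1−ρ)) = 0.5839/(2·0.2359) = 1.23787

Final: 1.23787


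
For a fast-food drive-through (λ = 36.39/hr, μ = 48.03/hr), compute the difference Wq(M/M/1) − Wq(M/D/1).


ρ = 36.39/48.03 = 0.7577
Wq(M/M/1) = ρ/(μ−λ) = 0.7577/11.64 = 0.06509 hr
Wq(M/D/1) = ρ/(2(μ−λ)) = 0.03255 hr
Savings = 0.06509 − 0.03255 = 0.03255 hr

Final: 0.03255 hr


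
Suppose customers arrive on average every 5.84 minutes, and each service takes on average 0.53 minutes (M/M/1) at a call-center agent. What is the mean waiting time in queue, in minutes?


λ = 60/5.84 = 10.2740 /hr
μ = 60/0.53 = 113.2075 /hr
ρ = λ/μ = 10.2740/113.2075 = 0.09075
Wq = ρ/(μ−λ) = 0.09075/(113.2075−10.2740) = 0.0008817 hr
In minutes: 0.0008817·60 = 0.05290 min

Final: 0.05290 min


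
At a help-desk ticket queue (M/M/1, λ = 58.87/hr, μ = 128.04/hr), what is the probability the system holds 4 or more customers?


ρ = 58.87/128.04 = 0.4598
P(N ≥ n) = ρ^n = 0.4598^4 = 0.044688

Final: 0.044688


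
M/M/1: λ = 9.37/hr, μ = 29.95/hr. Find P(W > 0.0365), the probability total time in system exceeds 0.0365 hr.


W ~ Exponential(μ−λ) for M/M/1.
μ − λ = 29.95 − 9.37 = 20.5800
P(W > t) = e^{−(μ−λ)t} = e^{−0.7512} = 0.471814

Final: 0.471814


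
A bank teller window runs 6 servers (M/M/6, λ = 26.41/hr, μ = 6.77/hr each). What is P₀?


a = λ/μ = 26.41/6.77 = 3.9010; ρ = a/c = 0.6502
Σ_{k=0}^{5} a^k/k! (terms k=0..5) = 1.00000 + 3.90103 + 7.60903 + 9.89437 + 9.64956 + 7.52866 = 39.58265
Tail: a^6/(6!(1−ρ)) = 3524.34484/(720·0.3498) = 13.99238
P₀ = 1/(39.58265 + 13.99238) = 1/53.57504 = 0.018665

Final: 0.018665


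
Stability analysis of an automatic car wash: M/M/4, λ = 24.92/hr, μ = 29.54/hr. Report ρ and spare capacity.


Total capacity cμ = 4·29.54 = 118.16/hr
ρ = λ/(cμ) = 24.92/118.16 = 0.2109
Stable ⇔ ρ < 1: YES
Spare capacity = cμ − λ = 118.16 − 24.92 = 93.24/hr

Final: ρ = 0.2109; stable; margin = 93.24/hr


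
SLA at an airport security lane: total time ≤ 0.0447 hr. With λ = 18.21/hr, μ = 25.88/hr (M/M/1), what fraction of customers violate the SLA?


W ~ Exponential(μ−λ) for M/M/1.
μ − λ = 25.88 − 18.21 = 7.6700
P(W > t) = e^{−(μ−λ)t} = e^{−0.3428} = 0.709745

Final: 0.709745


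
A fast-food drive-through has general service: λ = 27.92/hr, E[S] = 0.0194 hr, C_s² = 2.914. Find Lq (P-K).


ρ = λ·E[S] = 27.92·0.0194 = 0.5416
Lq = ρ²(1+C_s²)/(2(1−ρ)) = 0.2934·(1+2.914)/(2·0.4584)
= 0.2934·3.9140/0.9167 = 1.25264

Final: 1.25264


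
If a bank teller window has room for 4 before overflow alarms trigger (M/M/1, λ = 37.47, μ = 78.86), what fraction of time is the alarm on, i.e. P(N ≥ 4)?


ρ = 37.47/78.86 = 0.4751
P(N ≥ n) = ρ^n = 0.4751^4 = 0.050969

Final: 0.050969


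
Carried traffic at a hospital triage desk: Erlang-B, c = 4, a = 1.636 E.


B(4,1.636) = 0.059667 (Erlang-B)
Carried load = a(1 − B) = 1.636·(1 − 0.059667) = 1.636·0.940333 = 1.5384 E

Final: 1.5384 Erlangs


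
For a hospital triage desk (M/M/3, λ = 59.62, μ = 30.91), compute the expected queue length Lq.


a = λ/μ = 1.9288; ρ = a/3 = 0.6429
P₀ = 0.122872
Lq = P₀·a^c·ρ / (c!·(1−ρ)²) = 0.122872·7.17594·0.6429/(6·0.12749)
= 0.74109

Final: 0.74109


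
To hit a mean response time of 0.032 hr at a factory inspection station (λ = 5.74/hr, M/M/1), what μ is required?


W = 1/(μ−λ) ⇒ μ − λ = 1/W = 1/0.032 = 31.2500
μ = λ + 1/W = 5.74 + 31.2500 = 36.9900 per hr

Final: 36.9900 /hr


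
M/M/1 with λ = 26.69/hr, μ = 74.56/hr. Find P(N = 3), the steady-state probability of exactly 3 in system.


ρ = 26.69/74.56 = 0.3580
P_n = (1−ρ)·ρ^n = (1 − 0.3580)·0.3580^3 = 0.6420·0.045870 = 0.029450

Final: 0.029450


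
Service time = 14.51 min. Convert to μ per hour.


μ = 1/(service time) in consistent units.
1 hour = 60 min, so μ = 60/14.51 = 4.1351 per hour

Final: 4.1351 /hr


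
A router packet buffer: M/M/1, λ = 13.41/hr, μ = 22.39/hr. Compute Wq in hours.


ρ = 13.41/22.39 = 0.5989
Wq = ρ/(μ−λ) = 0.5989/(22.39 − 13.41) = 0.5989/8.98 = 0.06670 hr

Final: 0.06670 hr


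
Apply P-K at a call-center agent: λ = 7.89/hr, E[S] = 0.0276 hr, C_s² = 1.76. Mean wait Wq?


ρ = λ·E[S] = 7.89·0.0276 = 0.2178
E[S²] = E[S]²(1+C_s²) = 0.0276²·(1+1.76) = 0.002102
Wq = λ·E[S²]/(2(1−ρ)) = 7.89·0.002102/(2·0.7822) = 0.01060 hr

Final: 0.01060 hr


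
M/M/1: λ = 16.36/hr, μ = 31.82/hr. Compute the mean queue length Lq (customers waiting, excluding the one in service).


ρ = 16.36/31.82 = 0.5141
Lq = ρ²/(1−ρ) = 0.2643/0.4859 = 0.5441

Final: 0.5441


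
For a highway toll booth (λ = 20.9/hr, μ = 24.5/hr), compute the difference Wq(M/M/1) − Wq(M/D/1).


ρ = 20.9/24.5 = 0.8531
Wq(M/M/1) = ρ/(μ−λ) = 0.8531/3.60 = 0.23696 hr
Wq(M/D/1) = ρ/(2(μ−λ)) = 0.11848 hr
Savings = 0.23696 − 0.11848 = 0.11848 hr

Final: 0.11848 hr


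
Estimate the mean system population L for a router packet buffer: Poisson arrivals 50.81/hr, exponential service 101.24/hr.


ρ = λ/μ = 50.81/101.24 = 0.5019
L = ρ/(1−ρ) = 0.5019/(1 − 0.5019) = 0.5019/0.4981 = 1.0075

Final: 1.0075


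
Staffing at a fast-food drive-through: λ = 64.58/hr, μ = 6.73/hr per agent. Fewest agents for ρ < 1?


Stability requires cμ > λ ⇔ c > λ/μ.
λ/μ = 64.58/6.73 = 9.5958
Minimum integer c = ⌊9.5958⌋ + 1 = 10
Check: 10·6.73 = 67.30 > 64.58, while 9·6.73 = 60.57 ≤ 64.58

Final: 10 servers


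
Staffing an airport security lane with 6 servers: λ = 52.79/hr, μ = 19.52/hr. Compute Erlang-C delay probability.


a = λ/μ = 2.7044; ρ = a/6 = 0.4507
P₀ = 0.066306 (from M/M/c formula)
C(c,a) = [a^c/(c!(1−ρ))]·P₀ = [391.22905/(720·0.5493)]·0.066306
= 0.98927·0.066306 = 0.065595

Final: 0.065595


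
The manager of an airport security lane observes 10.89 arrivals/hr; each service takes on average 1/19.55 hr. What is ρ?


ρ = λ/μ = 10.89/19.55 = 0.5570

Final: 0.5570


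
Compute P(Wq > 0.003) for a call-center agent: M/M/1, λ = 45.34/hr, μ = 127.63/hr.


ρ = 45.34/127.63 = 0.3552
P(Wq > t) = ρ·e^{−(μ−λ)t} = 0.3552·e^{−0.2469}
= 0.3552·0.781242 = 0.277533

Final: 0.277533


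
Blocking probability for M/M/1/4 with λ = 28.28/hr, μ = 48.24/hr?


ρ = λ/μ = 28.28/48.24 = 0.5862
P_K = (1−ρ)ρ^K/(1−ρ^(K+1)) = (0.4138·0.118110)/(1 − 0.069241)
= 0.048870/0.930759 = 0.052505

Final: 0.052505


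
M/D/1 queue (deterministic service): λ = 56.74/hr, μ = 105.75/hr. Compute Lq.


ρ = 56.74/105.75 = 0.5365
M/D/1: Lq = ρ²/(2(1−ρ)) = 0.2879/(2·0.4635) = 0.31059

Final: 0.31059


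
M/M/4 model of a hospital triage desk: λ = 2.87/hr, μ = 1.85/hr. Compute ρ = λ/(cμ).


ρ = λ/(cμ) = 2.87/(4·1.85) = 2.87/7.40 = 0.3878

Final: 0.3878


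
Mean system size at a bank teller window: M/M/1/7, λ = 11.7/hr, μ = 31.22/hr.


ρ = 11.7/31.22 = 0.3748
L = ρ[1 − (K+1)ρ^K + Kρ^(K+1)] / [(1−ρ)(1−ρ^(K+1))]
Numerator: 0.3748·(1 − 8·0.001038 + 7·0.0003891) = 0.372668
Denominator: (0.6252)·(0.999611) = 0.624997
L = 0.372668/0.624997 = 0.5963

Final: 0.5963


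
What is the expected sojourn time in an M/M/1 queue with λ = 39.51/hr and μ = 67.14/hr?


W = 1/(μ−λ) = 1/(67.14 − 39.51) = 1/27.63 = 0.03619 hr

Final: 0.03619 hr


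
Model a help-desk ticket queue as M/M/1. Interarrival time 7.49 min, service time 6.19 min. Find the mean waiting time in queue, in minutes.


λ = 60/7.49 = 8.0107 /hr
μ = 60/6.19 = 9.6931 /hr
ρ = λ/μ = 8.0107/9.6931 = 0.8264
Wq = ρ/(μ−λ) = 0.8264/(9.6931−8.0107) = 0.49123 hr
In minutes: 0.49123·60 = 29.474 min

Final: 29.474 min


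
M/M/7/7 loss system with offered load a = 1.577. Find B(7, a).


B(c,a) = (a^c/c!) / Σ_{k=0}^{c} a^k/k!
a^7/7! = 0.004813
Σ terms (k=0..7): 1.00000 + 1.57700 + 1.24346 + 0.65365 + 0.25770 + 0.08128 + 0.02136 + 0.004813 = 4.839267
B = 0.004813/4.839267 = 0.0009945

Final: 0.0009945


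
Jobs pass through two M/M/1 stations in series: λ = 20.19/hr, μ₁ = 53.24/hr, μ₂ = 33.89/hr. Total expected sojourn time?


Each node sees arrival rate λ = 20.19/hr (tandem ⇒ throughput preserved).
W₁ = 1/(μ₁−λ) = 1/(53.24−20.19) = 0.03026 hr
W₂ = 1/(μ₂−λ) = 1/(33.89−20.19) = 0.07299 hr
W_total = W₁ + W₂ = 0.03026 + 0.07299 = 0.10325 hr

Final: 0.10325 hr


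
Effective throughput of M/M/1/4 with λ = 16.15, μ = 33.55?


ρ = 0.4814; P_K = (1−ρ)ρ^4/(1−ρ^5) = 0.028586
λ_eff = λ(1 − P_K) = 16.15·(1 − 0.028586) = 16.15·0.971414 = 15.6883 /hr

Final: 15.6883 /hr


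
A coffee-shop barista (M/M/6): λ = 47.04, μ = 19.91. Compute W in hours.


a = 2.3626; ρ = 0.3938; P₀ = 0.093792
Lq = P₀·a^c·ρ/(c!(1−ρ)²) = 0.02428
Wq = Lq/λ = 0.02428/47.04 = 0.0005161 hr
W = Wq + 1/μ = 0.0005161 + 0.05023 = 0.05074 hr

Final: 0.05074 hr


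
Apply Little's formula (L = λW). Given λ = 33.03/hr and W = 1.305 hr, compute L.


L = λW = 33.03·1.305 = 43.1041

Final: 43.1041


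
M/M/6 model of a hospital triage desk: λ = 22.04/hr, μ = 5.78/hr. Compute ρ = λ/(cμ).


ρ = λ/(cμ) = 22.04/(6·5.78) = 22.04/34.68 = 0.6355

Final: 0.6355


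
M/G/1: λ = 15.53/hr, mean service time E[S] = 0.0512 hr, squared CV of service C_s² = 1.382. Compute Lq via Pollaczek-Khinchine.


ρ = λ·E[S] = 15.53·0.0512 = 0.7951
Lq = ρ²(1+C_s²)/(2(1−ρ)) = 0.6322·(1+1.382)/(2·0.2049)
= 0.6322·2.3820/0.4097 = 3.67561

Final: 3.67561


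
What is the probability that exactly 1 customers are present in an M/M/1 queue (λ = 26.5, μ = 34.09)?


ρ = 26.5/34.09 = 0.7774
P_n = (1−ρ)·ρ^n = (1 − 0.7774)·0.7774^1 = 0.2226·0.777354 = 0.173075

Final: 0.173075


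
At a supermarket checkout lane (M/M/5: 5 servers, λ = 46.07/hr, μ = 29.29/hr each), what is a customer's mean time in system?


a = 1.5729; ρ = 0.3146; P₀ = 0.207017
Lq = P₀·a^c·ρ/(c!(1−ρ)²) = 0.01112
Wq = Lq/λ = 0.01112/46.07 = 0.0002414 hr
W = Wq + 1/μ = 0.0002414 + 0.03414 = 0.03438 hr

Final: 0.03438 hr


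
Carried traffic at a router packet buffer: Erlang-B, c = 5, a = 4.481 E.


B(5,4.481) = 0.241384 (Erlang-B)
Carried load = a(1 − B) = 4.481·(1 − 0.241384) = 4.481·0.758616 = 3.3994 E

Final: 3.3994 Erlangs


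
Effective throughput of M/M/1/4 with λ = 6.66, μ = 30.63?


ρ = 0.2174; P_K = (1−ρ)ρ^4/(1−ρ^5) = 0.001750
λ_eff = λ(1 − P_K) = 6.66·(1 − 0.001750) = 6.66·0.998250 = 6.6483 /hr

Final: 6.6483 /hr


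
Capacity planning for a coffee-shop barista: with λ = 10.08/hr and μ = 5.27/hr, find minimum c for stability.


Stability requires cμ > λ ⇔ c > λ/μ.
λ/μ = 10.08/5.27 = 1.9127
Minimum integer c = ⌊1.9127⌋ + 1 = 2
Check: 2·5.27 = 10.54 > 10.08, while 1·5.27 = 5.27 ≤ 10.08

Final: 2 servers


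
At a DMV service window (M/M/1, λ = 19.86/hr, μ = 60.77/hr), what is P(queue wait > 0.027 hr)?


ρ = 19.86/60.77 = 0.3268
P(Wq > t) = ρ·e^{−(μ−λ)t} = 0.3268·e^{−1.1046}
= 0.3268·0.331353 = 0.108288

Final: 0.108288


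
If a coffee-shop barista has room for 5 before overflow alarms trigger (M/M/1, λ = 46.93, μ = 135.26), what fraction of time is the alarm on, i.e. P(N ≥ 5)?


ρ = 46.93/135.26 = 0.3470
P(N ≥ n) = ρ^n = 0.3470^5 = 0.005028

Final: 0.005028


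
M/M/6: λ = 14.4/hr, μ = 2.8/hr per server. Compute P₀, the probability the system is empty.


a = λ/μ = 14.4/2.8 = 5.1429; ρ = a/c = 0.8571
Σ_{k=0}^{5} a^k/k! (terms k=0..5) = 1.00000 + 5.14286 + 13.22449 + 22.67055 + 29.14786 + 29.98065 = 101.16641
Tail: a^6/(6!(1−ρ)) = 18502.34457/(720·0.1429) = 179.88391
P₀ = 1/(101.16641 + 179.88391) = 1/281.05031 = 0.003558

Final: 0.003558


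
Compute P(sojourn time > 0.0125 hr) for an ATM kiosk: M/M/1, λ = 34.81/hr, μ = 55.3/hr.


W ~ Exponential(μ−λ) for M/M/1.
μ − λ = 55.3 − 34.81 = 20.4900
P(W > t) = e^{−(μ−λ)t} = e^{−0.2561} = 0.774045

Final: 0.774045


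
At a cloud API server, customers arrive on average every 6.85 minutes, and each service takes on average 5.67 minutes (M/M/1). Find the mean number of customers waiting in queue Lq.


λ = 60/6.85 = 8.7591 /hr
μ = 60/5.67 = 10.5820 /hr
ρ = λ/μ = 8.7591/10.5820 = 0.8277
Lq = ρ²/(1−ρ) = 0.6851/0.1723 = 3.9773

Final: 3.9773


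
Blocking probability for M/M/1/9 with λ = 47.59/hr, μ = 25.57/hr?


ρ = λ/μ = 47.59/25.57 = 1.8612
P_K = (1−ρ)ρ^K/(1−ρ^(K+1)) = (-0.8612·267.956805)/(1 − 498.711942)
= -230.755137/-497.711942 = 0.463632

Final: 0.463632


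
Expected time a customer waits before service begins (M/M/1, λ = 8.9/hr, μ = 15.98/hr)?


ρ = 8.9/15.98 = 0.5569
Wq = ρ/(μ−λ) = 0.5569/(15.98 − 8.9) = 0.5569/7.08 = 0.07866 hr

Final: 0.07866 hr


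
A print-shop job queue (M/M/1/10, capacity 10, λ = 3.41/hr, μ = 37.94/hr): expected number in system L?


ρ = 3.41/37.94 = 0.08988
L = ρ[1 − (K+1)ρ^K + Kρ^(K+1)] / [(1−ρ)(1−ρ^(K+1))]
Numerator: 0.08988·(1 − 11·3.440e-11 + 10·3.092e-12) = 0.089879
Denominator: (0.9101)·(1.000000) = 0.910121
L = 0.089879/0.910121 = 0.09875

Final: 0.09875


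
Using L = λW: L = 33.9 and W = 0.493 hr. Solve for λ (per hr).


λ = L/W = 33.9/0.493 = 68.7627 /hr

Final: 68.7627 /hr


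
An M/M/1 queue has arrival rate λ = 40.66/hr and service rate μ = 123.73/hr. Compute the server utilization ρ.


ρ = λ/μ = 40.66/123.73 = 0.3286

Final: 0.3286


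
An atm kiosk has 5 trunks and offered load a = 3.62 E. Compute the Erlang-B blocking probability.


B(c,a) = (a^c/c!) / Σ_{k=0}^{c} a^k/k!
a^5/5! = 5.180380
Σ terms (k=0..5): 1.00000 + 3.62000 + 6.55220 + 7.90632 + 7.15522 + 5.18038 = 31.414122
B = 5.180380/31.414122 = 0.164906

Final: 0.164906


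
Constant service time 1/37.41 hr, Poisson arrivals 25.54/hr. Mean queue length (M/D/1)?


ρ = 25.54/37.41 = 0.6827
M/D/1: Lq = ρ²/(2(1−ρ)) = 0.4661/(2·0.3173) = 0.73447

Final: 0.73447


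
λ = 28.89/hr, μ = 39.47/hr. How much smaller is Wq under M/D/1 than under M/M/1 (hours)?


ρ = 28.89/39.47 = 0.7319
Wq(M/M/1) = ρ/(μ−λ) = 0.7319/10.58 = 0.06918 hr
Wq(M/D/1) = ρ/(2(μ−λ)) = 0.03459 hr
Savings = 0.06918 − 0.03459 = 0.03459 hr

Final: 0.03459 hr


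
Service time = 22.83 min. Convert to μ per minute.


μ = 1/(service time) in consistent units.
1 minute = 1 min, so μ = 1/22.83 = 0.04380 per minute

Final: 0.04380 /min


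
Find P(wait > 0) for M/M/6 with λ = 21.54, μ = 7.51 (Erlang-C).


a = λ/μ = 2.8682; ρ = a/6 = 0.4780
P₀ = 0.056077 (from M/M/c formula)
C(c,a) = [a^c/(c!(1−ρ))]·P₀ = [556.71711/(720·0.5220)]·0.056077
= 1.48134·0.056077 = 0.083070

Final: 0.083070


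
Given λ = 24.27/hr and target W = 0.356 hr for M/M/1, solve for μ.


W = 1/(μ−λ) ⇒ μ − λ = 1/W = 1/0.356 = 2.8090
μ = λ + 1/W = 24.27 + 2.8090 = 27.0790 per hr

Final: 27.0790 /hr


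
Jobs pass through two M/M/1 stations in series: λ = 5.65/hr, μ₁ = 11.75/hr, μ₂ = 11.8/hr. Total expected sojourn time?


Each node sees arrival rate λ = 5.65/hr (tandem ⇒ throughput preserved).
W₁ = 1/(μ₁−λ) = 1/(11.75−5.65) = 0.16393 hr
W₂ = 1/(μ₂−λ) = 1/(11.8−5.65) = 0.16260 hr
W_total = W₁ + W₂ = 0.16393 + 0.16260 = 0.32654 hr

Final: 0.32654 hr


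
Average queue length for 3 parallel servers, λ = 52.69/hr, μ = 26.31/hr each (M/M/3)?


a = λ/μ = 2.0027; ρ = a/3 = 0.6676
P₀ = 0.110685
Lq = P₀·a^c·ρ / (c!·(1−ρ)²) = 0.110685·8.03197·0.6676/(6·0.11052)
= 0.89495

Final: 0.89495


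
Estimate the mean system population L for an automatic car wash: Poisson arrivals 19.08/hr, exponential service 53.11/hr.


ρ = λ/μ = 19.08/53.11 = 0.3593
L = ρ/(1−ρ) = 0.3593/(1 − 0.3593) = 0.3593/0.6407 = 0.5607

Final: 0.5607


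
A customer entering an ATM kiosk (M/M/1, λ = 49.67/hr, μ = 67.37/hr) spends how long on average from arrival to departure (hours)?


W = 1/(μ−λ) = 1/(67.37 − 49.67) = 1/17.70 = 0.05650 hr

Final: 0.05650 hr


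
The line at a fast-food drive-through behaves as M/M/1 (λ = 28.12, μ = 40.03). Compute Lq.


ρ = 28.12/40.03 = 0.7025
Lq = ρ²/(1−ρ) = 0.4935/0.2975 = 1.6586

Final: 1.6586


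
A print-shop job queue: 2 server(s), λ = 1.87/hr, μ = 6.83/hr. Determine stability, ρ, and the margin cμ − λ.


Total capacity cμ = 2·6.83 = 13.66/hr
ρ = λ/(cμ) = 1.87/13.66 = 0.1369
Stable ⇔ ρ < 1: YES
Spare capacity = cμ − λ = 13.66 − 1.87 = 11.79/hr

Final: ρ = 0.1369; stable; margin = 11.79/hr


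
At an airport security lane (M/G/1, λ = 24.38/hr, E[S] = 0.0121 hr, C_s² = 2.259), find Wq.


ρ = λ·E[S] = 24.38·0.0121 = 0.2950
E[S²] = E[S]²(1+C_s²) = 0.0121²·(1+2.259) = 0.0004772
Wq = λ·E[S²]/(2(1−ρ)) = 24.38·0.0004772/(2·0.7050) = 0.008250 hr

Final: 0.008250 hr


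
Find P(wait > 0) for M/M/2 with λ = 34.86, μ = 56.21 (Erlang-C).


a = λ/μ = 0.6202; ρ = a/2 = 0.3101
P₀ = 0.526616 (from M/M/c formula)
C(c,a) = [a^c/(c!(1−ρ))]·P₀ = [0.38462/(2·0.6899)]·0.526616
= 0.27874·0.526616 = 0.146790

Final: 0.146790


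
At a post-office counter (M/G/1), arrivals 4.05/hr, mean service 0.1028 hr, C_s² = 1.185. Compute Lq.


ρ = λ·E[S] = 4.05·0.1028 = 0.4163
Lq = ρ²(1+C_s²)/(2(1−ρ)) = 0.1733·(1+1.185)/(2·0.5837)
= 0.1733·2.1850/1.1673 = 0.32446

Final: 0.32446


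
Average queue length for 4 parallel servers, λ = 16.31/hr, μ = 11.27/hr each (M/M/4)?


a = λ/μ = 1.4472; ρ = a/4 = 0.3618
P₀ = 0.233320
Lq = P₀·a^c·ρ / (c!·(1−ρ)²) = 0.233320·4.38652·0.3618/(24·0.40730)
= 0.03788

Final: 0.03788


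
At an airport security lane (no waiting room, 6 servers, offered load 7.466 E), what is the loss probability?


B(c,a) = (a^c/c!) / Σ_{k=0}^{c} a^k/k!
a^6/6! = 240.544492
Σ terms (k=0..6): 1.00000 + 7.46600 + 27.87058 + 69.36058 + 129.46152 + 193.31194 + 240.54449 = 669.015109
B = 240.544492/669.015109 = 0.359550

Final: 0.359550


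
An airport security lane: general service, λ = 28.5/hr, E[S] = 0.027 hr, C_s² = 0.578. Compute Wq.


ρ = λ·E[S] = 28.5·0.027 = 0.7695
E[S²] = E[S]²(1+C_s²) = 0.027²·(1+0.578) = 0.001150
Wq = λ·E[S²]/(2(1−ρ)) = 28.5·0.001150/(2·0.2305) = 0.07112 hr

Final: 0.07112 hr


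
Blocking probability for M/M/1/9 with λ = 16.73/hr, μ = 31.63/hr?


ρ = λ/μ = 16.73/31.63 = 0.5289
P_K = (1−ρ)ρ^K/(1−ρ^(K+1)) = (0.4711·0.003240)/(1 − 0.001714)
= 0.001526/0.998286 = 0.001529

Final: 0.001529


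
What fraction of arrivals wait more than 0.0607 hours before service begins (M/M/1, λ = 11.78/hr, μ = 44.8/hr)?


ρ = 11.78/44.8 = 0.2629
P(Wq > t) = ρ·e^{−(μ−λ)t} = 0.2629·e^{−2.0043}
= 0.2629·0.134753 = 0.035433

Final: 0.035433


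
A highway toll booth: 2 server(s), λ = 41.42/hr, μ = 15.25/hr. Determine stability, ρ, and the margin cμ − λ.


Total capacity cμ = 2·15.25 = 30.50/hr
ρ = λ/(cμ) = 41.42/30.50 = 1.3580
Stable ⇔ ρ < 1: NO
Spare capacity = cμ − λ = 30.50 − 41.42 = -10.92/hr

Final: ρ = 1.3580; unstable; margin = -10.92/hr


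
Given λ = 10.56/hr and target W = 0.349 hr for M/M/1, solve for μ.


W = 1/(μ−λ) ⇒ μ − λ = 1/W = 1/0.349 = 2.8653
μ = λ + 1/W = 10.56 + 2.8653 = 13.4253 per hr

Final: 13.4253 /hr


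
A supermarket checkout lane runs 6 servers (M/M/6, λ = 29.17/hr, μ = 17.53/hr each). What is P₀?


a = λ/μ = 29.17/17.53 = 1.6640; ρ = a/c = 0.2773
Σ_{k=0}^{5} a^k/k! (terms k=0..5) = 1.00000 + 1.66400 + 1.38446 + 0.76791 + 0.31945 + 0.10631 = 5.24214
Tail: a^6/(6!(1−ρ)) = 21.22888/(720·0.7227) = 0.04080
P₀ = 1/(5.24214 + 0.04080) = 1/5.28294 = 0.189289

Final: 0.189289


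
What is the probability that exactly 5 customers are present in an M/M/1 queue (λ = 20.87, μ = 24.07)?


ρ = 20.87/24.07 = 0.8671
P_n = (1−ρ)·ρ^n = (1 − 0.8671)·0.8671^5 = 0.1329·0.490040 = 0.065149

Final: 0.065149


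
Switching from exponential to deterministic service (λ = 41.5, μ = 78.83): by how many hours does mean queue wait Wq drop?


ρ = 41.5/78.83 = 0.5264
Wq(M/M/1) = ρ/(μ−λ) = 0.5264/37.33 = 0.01410 hr
Wq(M/D/1) = ρ/(2(μ−λ)) = 0.007051 hr
Savings = 0.01410 − 0.007051 = 0.007051 hr

Final: 0.007051 hr


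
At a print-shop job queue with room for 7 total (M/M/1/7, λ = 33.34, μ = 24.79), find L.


ρ = 33.34/24.79 = 1.3449
L = ρ[1 − (K+1)ρ^K + Kρ^(K+1)] / [(1−ρ)(1−ρ^(K+1))]
Numerator: 1.3449·(1 − 8·7.958358 + 7·10.703173) = 16.482180
Denominator: (-0.3449)·(-9.703173) = 3.346597
L = 16.482180/3.346597 = 4.9251

Final: 4.9251


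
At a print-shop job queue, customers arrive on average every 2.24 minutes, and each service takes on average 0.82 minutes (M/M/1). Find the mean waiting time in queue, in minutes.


λ = 60/2.24 = 26.7857 /hr
μ = 60/0.82 = 73.1707 /hr
ρ = λ/μ = 26.7857/73.1707 = 0.3661
Wq = ρ/(μ−λ) = 0.3661/(73.1707−26.7857) = 0.007892 hr
In minutes: 0.007892·60 = 0.4735 min

Final: 0.4735 min


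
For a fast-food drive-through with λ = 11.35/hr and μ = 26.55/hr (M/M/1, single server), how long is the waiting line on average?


ρ = 11.35/26.55 = 0.4275
Lq = ρ²/(1−ρ) = 0.1828/0.5725 = 0.3192

Final: 0.3192


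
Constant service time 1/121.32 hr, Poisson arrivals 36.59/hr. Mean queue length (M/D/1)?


ρ = 36.59/121.32 = 0.3016
M/D/1: Lq = ρ²/(2(1−ρ)) = 0.09096/(2·0.6984) = 0.06512

Final: 0.06512


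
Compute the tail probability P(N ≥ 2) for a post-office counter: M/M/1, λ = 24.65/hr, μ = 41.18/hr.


ρ = 24.65/41.18 = 0.5986
P(N ≥ n) = ρ^n = 0.5986^2 = 0.358312

Final: 0.358312


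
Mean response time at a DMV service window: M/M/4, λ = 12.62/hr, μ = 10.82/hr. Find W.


a = 1.1664; ρ = 0.2916; P₀ = 0.310573
Lq = P₀·a^c·ρ/(c!(1−ρ)²) = 0.01391
Wq = Lq/λ = 0.01391/12.62 = 0.001103 hr
W = Wq + 1/μ = 0.001103 + 0.09242 = 0.09352 hr

Final: 0.09352 hr


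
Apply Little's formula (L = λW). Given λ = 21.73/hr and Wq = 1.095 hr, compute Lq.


Lq = λWq = 21.73·1.095 = 23.7944

Final: 23.7944


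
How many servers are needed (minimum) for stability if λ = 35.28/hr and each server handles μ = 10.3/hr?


Stability requires cμ > λ ⇔ c > λ/μ.
λ/μ = 35.28/10.3 = 3.4252
Minimum integer c = ⌊3.4252⌋ + 1 = 4
Check: 4·10.3 = 41.20 > 35.28, while 3·10.3 = 30.90 ≤ 35.28

Final: 4 servers


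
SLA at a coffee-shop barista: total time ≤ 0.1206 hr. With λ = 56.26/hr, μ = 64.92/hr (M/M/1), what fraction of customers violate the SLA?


W ~ Exponential(μ−λ) for M/M/1.
μ − λ = 64.92 − 56.26 = 8.6600
P(W > t) = e^{−(μ−λ)t} = e^{−1.0444} = 0.351904

Final: 0.351904


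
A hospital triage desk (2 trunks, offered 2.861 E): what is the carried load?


B(2,2.861) = 0.514563 (Erlang-B)
Carried load = a(1 − B) = 2.861·(1 − 0.514563) = 2.861·0.485437 = 1.3888 E

Final: 1.3888 Erlangs


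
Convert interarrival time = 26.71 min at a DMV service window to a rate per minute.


λ = 1/(interarrival time) in consistent units.
1 minute = 1 min, so λ = 1/26.71 = 0.03744 per minute

Final: 0.03744 /min


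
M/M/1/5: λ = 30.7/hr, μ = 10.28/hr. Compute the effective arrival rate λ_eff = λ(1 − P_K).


ρ = 2.9864; P_K = (1−ρ)ρ^5/(1−ρ^6) = 0.666086
λ_eff = λ(1 − P_K) = 30.7·(1 − 0.666086) = 30.7·0.333914 = 10.2512 /hr

Final: 10.2512 /hr


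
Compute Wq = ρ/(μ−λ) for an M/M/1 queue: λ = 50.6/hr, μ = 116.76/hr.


ρ = 50.6/116.76 = 0.4334
Wq = ρ/(μ−λ) = 0.4334/(116.76 − 50.6) = 0.4334/66.16 = 0.006550 hr

Final: 0.006550 hr


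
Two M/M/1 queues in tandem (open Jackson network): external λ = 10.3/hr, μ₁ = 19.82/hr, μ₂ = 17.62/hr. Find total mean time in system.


Each node sees arrival rate λ = 10.3/hr (tandem ⇒ throughput preserved).
W₁ = 1/(μ₁−λ) = 1/(19.82−10.3) = 0.10504 hr
W₂ = 1/(μ₂−λ) = 1/(17.62−10.3) = 0.13661 hr
W_total = W₁ + W₂ = 0.10504 + 0.13661 = 0.24165 hr

Final: 0.24165 hr


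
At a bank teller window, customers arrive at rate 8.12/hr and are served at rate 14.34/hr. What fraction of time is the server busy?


ρ = λ/μ = 8.12/14.34 = 0.5662

Final: 0.5662


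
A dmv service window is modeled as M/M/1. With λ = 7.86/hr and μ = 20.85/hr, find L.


ρ = λ/μ = 7.86/20.85 = 0.3770
L = ρ/(1−ρ) = 0.3770/(1 − 0.3770) = 0.3770/0.6230 = 0.6051

Final: 0.6051


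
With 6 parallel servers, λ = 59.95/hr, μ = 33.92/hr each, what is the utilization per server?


ρ = λ/(cμ) = 59.95/(6·33.92) = 59.95/203.52 = 0.2946

Final: 0.2946


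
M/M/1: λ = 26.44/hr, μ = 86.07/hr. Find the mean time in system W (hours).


W = 1/(μ−λ) = 1/(86.07 − 26.44) = 1/59.63 = 0.01677 hr

Final: 0.01677 hr


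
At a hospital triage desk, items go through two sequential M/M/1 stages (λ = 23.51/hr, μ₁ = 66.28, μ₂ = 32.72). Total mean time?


Each node sees arrival rate λ = 23.51/hr (tandem ⇒ throughput preserved).
W₁ = 1/(μ₁−λ) = 1/(66.28−23.51) = 0.02338 hr
W₂ = 1/(μ₂−λ) = 1/(32.72−23.51) = 0.10858 hr
W_total = W₁ + W₂ = 0.02338 + 0.10858 = 0.13196 hr

Final: 0.13196 hr


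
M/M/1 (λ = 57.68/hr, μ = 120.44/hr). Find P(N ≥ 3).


ρ = 57.68/120.44 = 0.4789
P(N ≥ n) = ρ^n = 0.4789^3 = 0.109841

Final: 0.109841


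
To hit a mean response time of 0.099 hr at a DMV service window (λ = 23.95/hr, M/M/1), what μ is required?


W = 1/(μ−λ) ⇒ μ − λ = 1/W = 1/0.099 = 10.1010
μ = λ + 1/W = 23.95 + 10.1010 = 34.0510 per hr

Final: 34.0510 /hr
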